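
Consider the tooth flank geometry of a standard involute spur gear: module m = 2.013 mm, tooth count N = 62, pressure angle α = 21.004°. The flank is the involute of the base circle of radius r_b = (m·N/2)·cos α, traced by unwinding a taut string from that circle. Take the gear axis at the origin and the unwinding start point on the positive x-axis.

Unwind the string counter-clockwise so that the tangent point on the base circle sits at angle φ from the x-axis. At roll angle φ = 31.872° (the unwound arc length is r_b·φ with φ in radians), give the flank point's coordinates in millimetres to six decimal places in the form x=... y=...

pitch radius r_p = m·N/2 = 2.013·62/2 = 62.403000
base radius r_b = r_p·cos α = 62.403000·cos 21.004° = 58.256658
roll angle φ = 31.872° = 0.55627134 rad
x = r_b·(cos φ + φ·sin φ) = 58.256658·(0.84922983 + 0.55627134·0.52802339) = 66.584686
y = r_b·(sin φ − φ·cos φ) = 58.256658·(0.52802339 − 0.55627134·0.84922983) = 3.240304

x=66.584686 y=3.240304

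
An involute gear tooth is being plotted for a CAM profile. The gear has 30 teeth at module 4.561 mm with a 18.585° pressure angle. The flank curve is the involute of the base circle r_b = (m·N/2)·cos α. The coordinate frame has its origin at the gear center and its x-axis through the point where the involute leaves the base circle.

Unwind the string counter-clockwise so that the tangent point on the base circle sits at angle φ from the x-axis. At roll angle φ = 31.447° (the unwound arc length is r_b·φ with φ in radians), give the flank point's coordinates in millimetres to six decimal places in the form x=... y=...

pitch radius r_p = m·N/2 = 4.561·30/2 = 68.415000
base radius r_b = r_p·cos α = 68.415000·cos 18.585° = 64.847286
roll angle φ = 31.447° = 0.54885369 rad
x = r_b·(cos φ + φ·sin φ) = 64.847286·(0.85312312 + 0.54885369·0.52170963) = 73.891238
y = r_b·(sin φ − φ·cos φ) = 64.847286·(0.52170963 − 0.54885369·0.85312312) = 3.467375

x=73.891238 y=3.467375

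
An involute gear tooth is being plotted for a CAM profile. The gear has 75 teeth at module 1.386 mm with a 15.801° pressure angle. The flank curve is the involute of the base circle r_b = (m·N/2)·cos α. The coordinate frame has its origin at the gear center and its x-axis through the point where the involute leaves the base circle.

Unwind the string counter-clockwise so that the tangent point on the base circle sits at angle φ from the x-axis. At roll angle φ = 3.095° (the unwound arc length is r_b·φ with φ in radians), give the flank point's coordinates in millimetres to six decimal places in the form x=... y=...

x=50.083945 y=0.002627

pitch radius r_p = m·N/2 = 1.386·75/2 = 51.975000
base radius r_b = r_p·cos α = 51.975000·cos 15.801° = 50.011033
roll angle φ = 3.095° = 0.05401794 rad
x = r_b·(cos φ + φ·sin φ) = 50.011033·(0.99854139 + 0.05401794·0.05399167) = 50.083945
y = r_b·(sin φ − φ·cos φ) = 50.011033·(0.05399167 − 0.05401794·0.99854139) = 0.002627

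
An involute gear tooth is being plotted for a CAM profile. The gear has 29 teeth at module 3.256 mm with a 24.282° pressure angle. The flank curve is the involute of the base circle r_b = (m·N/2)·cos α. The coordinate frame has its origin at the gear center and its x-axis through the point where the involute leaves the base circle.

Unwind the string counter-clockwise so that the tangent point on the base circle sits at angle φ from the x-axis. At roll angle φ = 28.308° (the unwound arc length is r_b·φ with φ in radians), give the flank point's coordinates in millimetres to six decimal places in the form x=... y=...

pitch radius r_p = m·N/2 = 3.256·29/2 = 47.212000
base radius r_b = r_p·cos α = 47.212000·cos 24.282° = 43.035273
roll angle φ = 28.308° = 0.49406780 rad
x = r_b·(cos φ + φ·sin φ) = 43.035273·(0.88041115 + 0.49406780·0.47421114) = 47.971574
y = r_b·(sin φ − φ·cos φ) = 43.035273·(0.47421114 − 0.49406780·0.88041115) = 1.688202

x=47.971574 y=1.688202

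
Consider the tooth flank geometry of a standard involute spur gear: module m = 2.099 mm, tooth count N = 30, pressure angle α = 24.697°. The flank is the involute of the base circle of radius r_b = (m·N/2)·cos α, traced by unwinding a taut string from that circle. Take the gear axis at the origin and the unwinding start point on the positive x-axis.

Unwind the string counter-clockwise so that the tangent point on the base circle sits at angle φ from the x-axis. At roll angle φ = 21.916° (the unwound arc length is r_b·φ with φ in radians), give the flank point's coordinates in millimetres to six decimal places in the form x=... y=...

x=30.621765 y=0.525860

pitch radius r_p = m·N/2 = 2.099·30/2 = 31.485000
base radius r_b = r_p·cos α = 31.485000·cos 24.697° = 28.605069
roll angle φ = 21.916° = 0.38250636 rad
x = r_b·(cos φ + φ·sin φ) = 28.605069·(0.92773206 + 0.38250636·0.37324687) = 30.621765
y = r_b·(sin φ − φ·cos φ) = 28.605069·(0.37324687 − 0.38250636·0.92773206) = 0.525860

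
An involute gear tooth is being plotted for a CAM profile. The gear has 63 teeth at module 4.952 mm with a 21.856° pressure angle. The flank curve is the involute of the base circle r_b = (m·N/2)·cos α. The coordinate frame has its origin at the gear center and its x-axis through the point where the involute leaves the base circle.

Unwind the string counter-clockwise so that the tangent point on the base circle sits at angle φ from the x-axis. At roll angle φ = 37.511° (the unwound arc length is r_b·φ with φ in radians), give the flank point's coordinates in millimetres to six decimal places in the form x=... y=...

pitch radius r_p = m·N/2 = 4.952·63/2 = 155.988000
base radius r_b = r_p·cos α = 155.988000·cos 21.856° = 144.775959
roll angle φ = 37.511° = 0.65469046 rad
x = r_b·(cos φ + φ·sin φ) = 144.775959·(0.79323645 + 0.65469046·0.60891373) = 172.556505
y = r_b·(sin φ − φ·cos φ) = 144.775959·(0.60891373 − 0.65469046·0.79323645) = 12.970391

x=172.556505 y=12.970391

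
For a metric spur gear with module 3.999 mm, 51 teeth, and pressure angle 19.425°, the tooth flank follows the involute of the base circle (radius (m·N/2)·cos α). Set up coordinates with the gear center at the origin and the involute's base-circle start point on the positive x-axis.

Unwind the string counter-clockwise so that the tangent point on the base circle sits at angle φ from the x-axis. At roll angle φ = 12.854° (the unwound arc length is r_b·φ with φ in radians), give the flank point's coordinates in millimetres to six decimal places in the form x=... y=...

pitch radius r_p = m·N/2 = 3.999·51/2 = 101.974500
base radius r_b = r_p·cos α = 101.974500·cos 19.425° = 96.169870
roll angle φ = 12.854° = 0.22434462 rad
x = r_b·(cos φ + φ·sin φ) = 96.169870·(0.97494012 + 0.22434462·0.22246746) = 98.559643
y = r_b·(sin φ − φ·cos φ) = 96.169870·(0.22246746 − 0.22434462·0.97494012) = 0.360145

x=98.559643 y=0.360145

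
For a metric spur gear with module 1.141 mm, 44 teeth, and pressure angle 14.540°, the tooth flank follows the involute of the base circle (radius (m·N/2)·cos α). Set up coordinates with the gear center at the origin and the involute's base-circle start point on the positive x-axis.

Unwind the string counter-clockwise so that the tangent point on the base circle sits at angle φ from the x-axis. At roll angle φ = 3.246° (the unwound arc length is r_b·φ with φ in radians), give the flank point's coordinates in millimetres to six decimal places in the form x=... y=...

x=24.337011 y=0.001472

pitch radius r_p = m·N/2 = 1.141·44/2 = 25.102000
base radius r_b = r_p·cos α = 25.102000·cos 14.540° = 24.298048
roll angle φ = 3.246° = 0.05665339 rad
x = r_b·(cos φ + φ·sin φ) = 24.298048·(0.99839563 + 0.05665339·0.05662309) = 24.337011
y = r_b·(sin φ − φ·cos φ) = 24.298048·(0.05662309 − 0.05665339·0.99839563) = 0.001472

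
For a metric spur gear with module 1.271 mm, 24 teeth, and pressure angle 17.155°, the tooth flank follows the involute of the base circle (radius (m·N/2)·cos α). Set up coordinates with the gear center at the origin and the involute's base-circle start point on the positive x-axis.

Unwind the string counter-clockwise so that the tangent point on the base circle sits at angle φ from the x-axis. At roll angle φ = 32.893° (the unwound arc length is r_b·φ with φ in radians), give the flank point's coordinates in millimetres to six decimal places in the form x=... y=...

pitch radius r_p = m·N/2 = 1.271·24/2 = 15.252000
base radius r_b = r_p·cos α = 15.252000·cos 17.155° = 14.573443
roll angle φ = 32.893° = 0.57409115 rad
x = r_b·(cos φ + φ·sin φ) = 14.573443·(0.83968622 + 0.57409115·0.54307187) = 16.780722
y = r_b·(sin φ − φ·cos φ) = 14.573443·(0.54307187 − 0.57409115·0.83968622) = 0.889205

x=16.780722 y=0.889205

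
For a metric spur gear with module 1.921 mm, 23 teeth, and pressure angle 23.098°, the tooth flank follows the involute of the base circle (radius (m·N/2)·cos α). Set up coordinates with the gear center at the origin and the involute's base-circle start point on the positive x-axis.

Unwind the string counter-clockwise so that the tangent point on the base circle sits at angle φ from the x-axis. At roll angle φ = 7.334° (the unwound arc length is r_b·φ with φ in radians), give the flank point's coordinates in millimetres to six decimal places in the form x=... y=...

pitch radius r_p = m·N/2 = 1.921·23/2 = 22.091500
base radius r_b = r_p·cos α = 22.091500·cos 23.098° = 20.320539
roll angle φ = 7.334° = 0.12800245 rad
x = r_b·(cos φ + φ·sin φ) = 20.320539·(0.99181887 + 0.12800245·0.12765319) = 20.486330
y = r_b·(sin φ − φ·cos φ) = 20.320539·(0.12765319 − 0.12800245·0.99181887) = 0.014183

x=20.486330 y=0.014183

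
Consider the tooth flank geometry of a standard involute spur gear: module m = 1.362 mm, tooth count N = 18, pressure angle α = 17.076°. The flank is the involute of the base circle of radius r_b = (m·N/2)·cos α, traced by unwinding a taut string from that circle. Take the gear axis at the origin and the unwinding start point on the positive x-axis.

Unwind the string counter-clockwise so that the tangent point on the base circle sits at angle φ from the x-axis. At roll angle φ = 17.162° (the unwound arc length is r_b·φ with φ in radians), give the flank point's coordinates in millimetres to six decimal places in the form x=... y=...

x=12.231542 y=0.104029

pitch radius r_p = m·N/2 = 1.362·18/2 = 12.258000
base radius r_b = r_p·cos α = 12.258000·cos 17.076° = 11.717620
roll angle φ = 17.162° = 0.29953341 rad
x = r_b·(cos φ + φ·sin φ) = 11.717620·(0.95547427 + 0.29953341·0.29507442) = 12.231542
y = r_b·(sin φ − φ·cos φ) = 11.717620·(0.29507442 − 0.29953341·0.95547427) = 0.104029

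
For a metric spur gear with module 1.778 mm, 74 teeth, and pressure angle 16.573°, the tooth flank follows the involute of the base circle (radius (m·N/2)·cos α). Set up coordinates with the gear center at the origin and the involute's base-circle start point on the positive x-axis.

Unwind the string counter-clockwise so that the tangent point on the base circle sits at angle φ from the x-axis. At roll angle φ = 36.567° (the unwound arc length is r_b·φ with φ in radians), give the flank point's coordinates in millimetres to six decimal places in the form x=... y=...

x=74.616041 y=5.244345

pitch radius r_p = m·N/2 = 1.778·74/2 = 65.786000
base radius r_b = r_p·cos α = 65.786000·cos 16.573° = 63.053058
roll angle φ = 36.567° = 0.63821455 rad
x = r_b·(cos φ + φ·sin φ) = 63.053058·(0.80316074 + 0.63821455·0.59576239) = 74.616041
y = r_b·(sin φ − φ·cos φ) = 63.053058·(0.59576239 − 0.63821455·0.80316074) = 5.244345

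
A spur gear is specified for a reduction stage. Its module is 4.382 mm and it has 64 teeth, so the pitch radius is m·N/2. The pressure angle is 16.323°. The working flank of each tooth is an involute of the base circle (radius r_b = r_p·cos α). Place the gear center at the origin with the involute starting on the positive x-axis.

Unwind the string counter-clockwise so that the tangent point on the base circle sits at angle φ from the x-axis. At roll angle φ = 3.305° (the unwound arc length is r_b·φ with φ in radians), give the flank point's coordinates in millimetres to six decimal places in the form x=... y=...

x=134.795625 y=0.008607

pitch radius r_p = m·N/2 = 4.382·64/2 = 140.224000
base radius r_b = r_p·cos α = 140.224000·cos 16.323° = 134.571928
roll angle φ = 3.305° = 0.05768313 rad
x = r_b·(cos φ + φ·sin φ) = 134.571928·(0.99833679 + 0.05768313·0.05765115) = 134.795625
y = r_b·(sin φ − φ·cos φ) = 134.571928·(0.05765115 − 0.05768313·0.99833679) = 0.008607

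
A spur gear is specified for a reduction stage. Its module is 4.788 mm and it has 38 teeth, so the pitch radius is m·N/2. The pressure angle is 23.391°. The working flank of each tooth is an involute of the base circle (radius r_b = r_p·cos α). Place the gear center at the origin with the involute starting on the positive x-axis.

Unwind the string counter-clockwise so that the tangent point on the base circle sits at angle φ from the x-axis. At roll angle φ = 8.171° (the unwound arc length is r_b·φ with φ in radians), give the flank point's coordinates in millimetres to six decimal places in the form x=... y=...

pitch radius r_p = m·N/2 = 4.788·38/2 = 90.972000
base radius r_b = r_p·cos α = 90.972000·cos 23.391° = 83.495648
roll angle φ = 8.171° = 0.14261085 rad
x = r_b·(cos φ + φ·sin φ) = 83.495648·(0.98984830 + 0.14261085·0.14212794) = 84.340397
y = r_b·(sin φ − φ·cos φ) = 83.495648·(0.14212794 − 0.14261085·0.98984830) = 0.080560

x=84.340397 y=0.080560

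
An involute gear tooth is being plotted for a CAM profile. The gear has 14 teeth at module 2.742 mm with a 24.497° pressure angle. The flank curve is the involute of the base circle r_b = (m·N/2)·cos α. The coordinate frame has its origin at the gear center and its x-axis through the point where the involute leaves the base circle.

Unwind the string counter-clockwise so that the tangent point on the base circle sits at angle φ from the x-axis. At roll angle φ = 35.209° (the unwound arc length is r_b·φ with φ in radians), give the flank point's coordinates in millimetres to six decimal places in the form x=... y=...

pitch radius r_p = m·N/2 = 2.742·14/2 = 19.194000
base radius r_b = r_p·cos α = 19.194000·cos 24.497° = 17.466213
roll angle φ = 35.209° = 0.61451298 rad
x = r_b·(cos φ + φ·sin φ) = 17.466213·(0.81705434 + 0.61451298·0.57656067) = 20.459195
y = r_b·(sin φ − φ·cos φ) = 17.466213·(0.57656067 − 0.61451298·0.81705434) = 1.300712

x=20.459195 y=1.300712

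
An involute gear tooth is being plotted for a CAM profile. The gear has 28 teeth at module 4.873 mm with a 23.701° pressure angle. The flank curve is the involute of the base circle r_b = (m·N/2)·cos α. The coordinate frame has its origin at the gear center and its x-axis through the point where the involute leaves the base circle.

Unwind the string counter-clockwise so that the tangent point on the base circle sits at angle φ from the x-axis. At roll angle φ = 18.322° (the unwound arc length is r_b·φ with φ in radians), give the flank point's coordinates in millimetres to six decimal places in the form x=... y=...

x=65.580608 y=0.673967

pitch radius r_p = m·N/2 = 4.873·28/2 = 68.222000
base radius r_b = r_p·cos α = 68.222000·cos 23.701° = 62.467855
roll angle φ = 18.322° = 0.31977923 rad
x = r_b·(cos φ + φ·sin φ) = 62.467855·(0.94930484 + 0.31977923·0.31435699) = 65.580608
y = r_b·(sin φ − φ·cos φ) = 62.467855·(0.31435699 − 0.31977923·0.94930484) = 0.673967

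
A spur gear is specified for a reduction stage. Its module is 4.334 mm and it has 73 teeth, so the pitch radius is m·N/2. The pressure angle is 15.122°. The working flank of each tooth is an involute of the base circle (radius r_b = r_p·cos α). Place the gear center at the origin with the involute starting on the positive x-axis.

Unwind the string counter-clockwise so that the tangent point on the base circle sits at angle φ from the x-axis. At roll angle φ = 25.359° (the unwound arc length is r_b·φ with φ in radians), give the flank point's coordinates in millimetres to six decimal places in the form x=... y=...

x=166.946381 y=4.327653

pitch radius r_p = m·N/2 = 4.334·73/2 = 158.191000
base radius r_b = r_p·cos α = 158.191000·cos 15.122° = 152.713246
roll angle φ = 25.359° = 0.44259805 rad
x = r_b·(cos φ + φ·sin φ) = 152.713246·(0.90364200 + 0.44259805·0.42828861) = 166.946381
y = r_b·(sin φ − φ·cos φ) = 152.713246·(0.42828861 − 0.44259805·0.90364200) = 4.327653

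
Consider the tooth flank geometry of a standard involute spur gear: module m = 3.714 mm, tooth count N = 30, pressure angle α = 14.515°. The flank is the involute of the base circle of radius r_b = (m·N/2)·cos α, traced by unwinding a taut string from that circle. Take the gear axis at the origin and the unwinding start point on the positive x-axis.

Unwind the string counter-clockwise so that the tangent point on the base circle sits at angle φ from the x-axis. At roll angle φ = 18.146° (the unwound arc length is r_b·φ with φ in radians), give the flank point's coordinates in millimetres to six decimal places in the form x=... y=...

x=56.569183 y=0.565375

pitch radius r_p = m·N/2 = 3.714·30/2 = 55.710000
base radius r_b = r_p·cos α = 55.710000·cos 14.515° = 53.931851
roll angle φ = 18.146° = 0.31670745 rad
x = r_b·(cos φ + φ·sin φ) = 53.931851·(0.95026600 + 0.31670745·0.31143945) = 56.569183
y = r_b·(sin φ − φ·cos φ) = 53.931851·(0.31143945 − 0.31670745·0.95026600) = 0.565375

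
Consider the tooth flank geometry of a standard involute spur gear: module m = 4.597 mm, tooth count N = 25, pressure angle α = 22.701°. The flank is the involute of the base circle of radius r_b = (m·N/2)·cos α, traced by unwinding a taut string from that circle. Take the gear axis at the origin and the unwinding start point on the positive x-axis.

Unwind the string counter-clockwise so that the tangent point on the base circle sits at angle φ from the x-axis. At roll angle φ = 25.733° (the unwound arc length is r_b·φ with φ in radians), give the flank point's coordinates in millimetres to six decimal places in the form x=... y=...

pitch radius r_p = m·N/2 = 4.597·25/2 = 57.462500
base radius r_b = r_p·cos α = 57.462500·cos 22.701° = 53.010958
roll angle φ = 25.733° = 0.44912558 rad
x = r_b·(cos φ + φ·sin φ) = 53.010958·(0.90082710 + 0.44912558·0.43417800) = 58.090868
y = r_b·(sin φ − φ·cos φ) = 53.010958·(0.43417800 − 0.44912558·0.90082710) = 1.568780

x=58.090868 y=1.568780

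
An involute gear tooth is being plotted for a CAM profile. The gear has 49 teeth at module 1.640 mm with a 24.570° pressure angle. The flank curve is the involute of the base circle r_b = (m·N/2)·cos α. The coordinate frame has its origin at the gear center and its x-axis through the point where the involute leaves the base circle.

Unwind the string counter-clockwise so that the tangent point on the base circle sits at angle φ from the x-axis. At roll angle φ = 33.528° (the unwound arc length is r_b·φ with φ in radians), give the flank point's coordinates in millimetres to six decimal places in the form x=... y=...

pitch radius r_p = m·N/2 = 1.640·49/2 = 40.180000
base radius r_b = r_p·cos α = 40.180000·cos 24.570° = 36.541860
roll angle φ = 33.528° = 0.58517399 rad
x = r_b·(cos φ + φ·sin φ) = 36.541860·(0.83361600 + 0.58517399·0.55234443) = 42.272851
y = r_b·(sin φ − φ·cos φ) = 36.541860·(0.55234443 − 0.58517399·0.83361600) = 2.358194

x=42.272851 y=2.358194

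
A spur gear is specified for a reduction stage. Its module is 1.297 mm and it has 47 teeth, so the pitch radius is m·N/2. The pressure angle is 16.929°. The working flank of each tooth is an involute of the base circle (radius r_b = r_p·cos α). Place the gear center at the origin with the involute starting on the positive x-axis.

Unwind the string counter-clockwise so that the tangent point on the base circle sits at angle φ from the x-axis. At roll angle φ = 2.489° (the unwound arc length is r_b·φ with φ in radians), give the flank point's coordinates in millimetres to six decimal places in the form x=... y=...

pitch radius r_p = m·N/2 = 1.297·47/2 = 30.479500
base radius r_b = r_p·cos α = 30.479500·cos 16.929° = 29.158711
roll angle φ = 2.489° = 0.04344125 rad
x = r_b·(cos φ + φ·sin φ) = 29.158711·(0.99905658 + 0.04344125·0.04342758) = 29.186212
y = r_b·(sin φ − φ·cos φ) = 29.158711·(0.04342758 − 0.04344125·0.99905658) = 0.000797

x=29.186212 y=0.000797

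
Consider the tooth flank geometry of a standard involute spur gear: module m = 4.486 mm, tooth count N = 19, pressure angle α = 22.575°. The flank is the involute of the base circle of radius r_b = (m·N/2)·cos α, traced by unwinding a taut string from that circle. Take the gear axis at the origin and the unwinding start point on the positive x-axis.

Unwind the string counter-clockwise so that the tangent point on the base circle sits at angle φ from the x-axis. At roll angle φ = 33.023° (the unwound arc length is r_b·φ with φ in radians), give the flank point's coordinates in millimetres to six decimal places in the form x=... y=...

x=45.354838 y=2.428996

pitch radius r_p = m·N/2 = 4.486·19/2 = 42.617000
base radius r_b = r_p·cos α = 42.617000·cos 22.575° = 39.351592
roll angle φ = 33.023° = 0.57636008 rad
x = r_b·(cos φ + φ·sin φ) = 39.351592·(0.83845187 + 0.57636008·0.54497566) = 45.354838
y = r_b·(sin φ − φ·cos φ) = 39.351592·(0.54497566 − 0.57636008·0.83845187) = 2.428996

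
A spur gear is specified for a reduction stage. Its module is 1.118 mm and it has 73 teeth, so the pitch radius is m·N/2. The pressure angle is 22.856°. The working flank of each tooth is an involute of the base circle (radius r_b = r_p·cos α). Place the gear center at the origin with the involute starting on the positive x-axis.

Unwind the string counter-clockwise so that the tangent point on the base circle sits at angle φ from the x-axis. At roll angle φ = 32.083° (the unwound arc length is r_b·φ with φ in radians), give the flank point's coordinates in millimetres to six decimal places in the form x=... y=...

pitch radius r_p = m·N/2 = 1.118·73/2 = 40.807000
base radius r_b = r_p·cos α = 40.807000·cos 22.856° = 37.602996
roll angle φ = 32.083° = 0.55995398 rad
x = r_b·(cos φ + φ·sin φ) = 37.602996·(0.84727955 + 0.55995398·0.53114721) = 43.044057
y = r_b·(sin φ − φ·cos φ) = 37.602996·(0.53114721 − 0.55995398·0.84727955) = 2.132453

x=43.044057 y=2.132453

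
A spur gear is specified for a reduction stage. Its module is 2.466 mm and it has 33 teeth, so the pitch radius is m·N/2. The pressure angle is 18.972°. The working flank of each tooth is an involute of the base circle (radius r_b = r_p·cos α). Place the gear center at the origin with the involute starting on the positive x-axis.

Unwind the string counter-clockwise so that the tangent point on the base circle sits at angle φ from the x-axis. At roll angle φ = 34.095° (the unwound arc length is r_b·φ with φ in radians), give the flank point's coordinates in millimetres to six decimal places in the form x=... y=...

x=44.700126 y=2.608229

pitch radius r_p = m·N/2 = 2.466·33/2 = 40.689000
base radius r_b = r_p·cos α = 40.689000·cos 18.972° = 38.478674
roll angle φ = 34.095° = 0.59507001 rad
x = r_b·(cos φ + φ·sin φ) = 38.478674·(0.82810926 + 0.59507001·0.56056673) = 44.700126
y = r_b·(sin φ − φ·cos φ) = 38.478674·(0.56056673 − 0.59507001·0.82810926) = 2.608229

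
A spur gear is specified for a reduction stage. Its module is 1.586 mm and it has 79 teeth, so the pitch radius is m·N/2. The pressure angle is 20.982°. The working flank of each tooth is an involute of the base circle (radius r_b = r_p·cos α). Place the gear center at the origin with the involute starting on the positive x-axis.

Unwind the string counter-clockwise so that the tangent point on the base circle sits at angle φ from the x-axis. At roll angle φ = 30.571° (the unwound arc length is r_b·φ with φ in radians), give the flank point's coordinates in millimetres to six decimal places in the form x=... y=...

pitch radius r_p = m·N/2 = 1.586·79/2 = 62.647000
base radius r_b = r_p·cos α = 62.647000·cos 20.982° = 58.493063
roll angle φ = 30.571° = 0.53356461 rad
x = r_b·(cos φ + φ·sin φ) = 58.493063·(0.86099957 + 0.53356461·0.50860569) = 66.235998
y = r_b·(sin φ − φ·cos φ) = 58.493063·(0.50860569 − 0.53356461·0.86099957) = 2.878256

x=66.235998 y=2.878256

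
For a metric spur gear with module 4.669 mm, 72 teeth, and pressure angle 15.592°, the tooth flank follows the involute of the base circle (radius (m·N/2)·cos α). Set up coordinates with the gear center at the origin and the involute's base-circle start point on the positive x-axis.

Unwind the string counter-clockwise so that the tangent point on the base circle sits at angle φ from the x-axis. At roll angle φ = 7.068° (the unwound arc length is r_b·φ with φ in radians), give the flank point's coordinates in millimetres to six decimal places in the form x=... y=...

x=163.125702 y=0.101154

pitch radius r_p = m·N/2 = 4.669·72/2 = 168.084000
base radius r_b = r_p·cos α = 168.084000·cos 15.592° = 161.898527
roll angle φ = 7.068° = 0.12335987 rad
x = r_b·(cos φ + φ·sin φ) = 161.898527·(0.99240082 + 0.12335987·0.12304723) = 163.125702
y = r_b·(sin φ − φ·cos φ) = 161.898527·(0.12304723 − 0.12335987·0.99240082) = 0.101154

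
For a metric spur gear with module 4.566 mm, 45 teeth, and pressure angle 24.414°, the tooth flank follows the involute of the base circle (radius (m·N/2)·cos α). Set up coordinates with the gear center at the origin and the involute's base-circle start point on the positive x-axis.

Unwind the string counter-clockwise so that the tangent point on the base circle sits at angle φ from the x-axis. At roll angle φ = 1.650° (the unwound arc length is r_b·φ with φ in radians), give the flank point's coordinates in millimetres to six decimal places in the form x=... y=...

pitch radius r_p = m·N/2 = 4.566·45/2 = 102.735000
base radius r_b = r_p·cos α = 102.735000·cos 24.414° = 93.548713
roll angle φ = 1.650° = 0.02879793 rad
x = r_b·(cos φ + φ·sin φ) = 93.548713·(0.99958537 + 0.02879793·0.02879395) = 93.587496
y = r_b·(sin φ − φ·cos φ) = 93.548713·(0.02879395 − 0.02879793·0.99958537) = 0.000745

x=93.587496 y=0.000745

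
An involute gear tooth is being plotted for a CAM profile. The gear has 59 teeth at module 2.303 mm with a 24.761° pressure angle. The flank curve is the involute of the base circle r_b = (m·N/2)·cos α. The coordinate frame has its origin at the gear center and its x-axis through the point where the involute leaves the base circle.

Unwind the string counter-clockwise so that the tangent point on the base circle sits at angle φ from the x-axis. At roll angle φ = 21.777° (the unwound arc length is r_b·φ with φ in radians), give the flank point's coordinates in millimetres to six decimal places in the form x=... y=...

pitch radius r_p = m·N/2 = 2.303·59/2 = 67.938500
base radius r_b = r_p·cos α = 67.938500·cos 24.761° = 61.692423
roll angle φ = 21.777° = 0.38008035 rad
x = r_b·(cos φ + φ·sin φ) = 61.692423·(0.92863483 + 0.38008035·0.37099509) = 65.988855
y = r_b·(sin φ − φ·cos φ) = 61.692423·(0.37099509 − 0.38008035·0.92863483) = 1.112884

x=65.988855 y=1.112884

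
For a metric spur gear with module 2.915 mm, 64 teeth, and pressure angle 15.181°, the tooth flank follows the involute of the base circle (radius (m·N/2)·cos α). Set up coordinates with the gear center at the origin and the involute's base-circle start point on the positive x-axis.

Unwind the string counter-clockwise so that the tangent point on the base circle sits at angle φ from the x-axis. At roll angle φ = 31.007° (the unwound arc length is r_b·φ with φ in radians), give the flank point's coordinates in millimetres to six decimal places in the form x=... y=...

pitch radius r_p = m·N/2 = 2.915·64/2 = 93.280000
base radius r_b = r_p·cos α = 93.280000·cos 15.181° = 90.024844
roll angle φ = 31.007° = 0.54117424 rad
x = r_b·(cos φ + φ·sin φ) = 90.024844·(0.85710437 + 0.54117424·0.51514279) = 102.257994
y = r_b·(sin φ − φ·cos φ) = 90.024844·(0.51514279 − 0.54117424·0.85710437) = 4.618273

x=102.257994 y=4.618273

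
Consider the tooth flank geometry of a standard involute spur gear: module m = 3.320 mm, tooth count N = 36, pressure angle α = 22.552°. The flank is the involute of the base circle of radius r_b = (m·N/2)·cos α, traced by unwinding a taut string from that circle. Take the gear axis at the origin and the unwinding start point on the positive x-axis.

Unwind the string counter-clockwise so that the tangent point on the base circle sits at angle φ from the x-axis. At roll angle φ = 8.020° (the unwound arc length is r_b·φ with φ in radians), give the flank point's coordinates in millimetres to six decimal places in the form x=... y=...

pitch radius r_p = m·N/2 = 3.320·36/2 = 59.760000
base radius r_b = r_p·cos α = 59.760000·cos 22.552° = 55.190263
roll angle φ = 8.020° = 0.13997541 rad
x = r_b·(cos φ + φ·sin φ) = 55.190263·(0.99021943 + 0.13997541·0.13951876) = 55.728292
y = r_b·(sin φ − φ·cos φ) = 55.190263·(0.13951876 − 0.13997541·0.99021943) = 0.050355

x=55.728292 y=0.050355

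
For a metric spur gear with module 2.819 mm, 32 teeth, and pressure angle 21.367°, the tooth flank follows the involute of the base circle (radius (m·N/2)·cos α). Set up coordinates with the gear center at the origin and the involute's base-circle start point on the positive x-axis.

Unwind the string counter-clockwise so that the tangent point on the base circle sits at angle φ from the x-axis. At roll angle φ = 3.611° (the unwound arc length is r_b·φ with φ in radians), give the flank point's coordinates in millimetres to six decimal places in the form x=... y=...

pitch radius r_p = m·N/2 = 2.819·32/2 = 45.104000
base radius r_b = r_p·cos α = 45.104000·cos 21.367° = 42.003813
roll angle φ = 3.611° = 0.06302384 rad
x = r_b·(cos φ + φ·sin φ) = 42.003813·(0.99801466 + 0.06302384·0.06298213) = 42.087150
y = r_b·(sin φ − φ·cos φ) = 42.003813·(0.06298213 − 0.06302384·0.99801466) = 0.003504

x=42.087150 y=0.003504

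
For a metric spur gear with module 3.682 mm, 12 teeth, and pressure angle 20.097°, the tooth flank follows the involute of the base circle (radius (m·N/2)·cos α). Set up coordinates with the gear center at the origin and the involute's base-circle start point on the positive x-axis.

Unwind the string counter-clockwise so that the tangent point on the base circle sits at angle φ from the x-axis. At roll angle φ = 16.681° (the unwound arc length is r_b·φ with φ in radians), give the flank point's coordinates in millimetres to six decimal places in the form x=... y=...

x=21.607592 y=0.169217

pitch radius r_p = m·N/2 = 3.682·12/2 = 22.092000
base radius r_b = r_p·cos α = 22.092000·cos 20.097° = 20.746868
roll angle φ = 16.681° = 0.29113837 rad
x = r_b·(cos φ + φ·sin φ) = 20.746868·(0.95791773 + 0.29113837·0.28704288) = 21.607592
y = r_b·(sin φ − φ·cos φ) = 20.746868·(0.28704288 − 0.29113837·0.95791773) = 0.169217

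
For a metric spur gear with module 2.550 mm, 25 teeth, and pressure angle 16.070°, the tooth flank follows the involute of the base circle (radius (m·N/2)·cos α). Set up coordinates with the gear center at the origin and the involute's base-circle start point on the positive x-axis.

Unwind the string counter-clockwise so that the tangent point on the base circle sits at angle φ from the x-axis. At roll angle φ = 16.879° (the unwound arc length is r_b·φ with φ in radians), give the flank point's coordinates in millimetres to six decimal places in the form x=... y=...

x=31.929861 y=0.258772

pitch radius r_p = m·N/2 = 2.550·25/2 = 31.875000
base radius r_b = r_p·cos α = 31.875000·cos 16.070° = 30.629460
roll angle φ = 16.879° = 0.29459412 rad
x = r_b·(cos φ + φ·sin φ) = 30.629460·(0.95692007 + 0.29459412·0.29035148) = 31.929861
y = r_b·(sin φ − φ·cos φ) = 30.629460·(0.29035148 − 0.29459412·0.95692007) = 0.258772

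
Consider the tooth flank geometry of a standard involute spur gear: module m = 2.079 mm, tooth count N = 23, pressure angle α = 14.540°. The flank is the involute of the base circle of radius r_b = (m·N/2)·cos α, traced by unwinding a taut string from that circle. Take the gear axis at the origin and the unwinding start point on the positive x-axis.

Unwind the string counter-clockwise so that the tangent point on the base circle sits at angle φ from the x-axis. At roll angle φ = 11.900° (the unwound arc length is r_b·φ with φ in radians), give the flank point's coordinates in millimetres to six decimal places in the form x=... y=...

pitch radius r_p = m·N/2 = 2.079·23/2 = 23.908500
base radius r_b = r_p·cos α = 23.908500·cos 14.540° = 23.142773
roll angle φ = 11.900° = 0.20769418 rad
x = r_b·(cos φ + φ·sin φ) = 23.142773·(0.97850899 + 0.20769418·0.20620419) = 23.636556
y = r_b·(sin φ − φ·cos φ) = 23.142773·(0.20620419 − 0.20769418·0.97850899) = 0.068816

x=23.636556 y=0.068816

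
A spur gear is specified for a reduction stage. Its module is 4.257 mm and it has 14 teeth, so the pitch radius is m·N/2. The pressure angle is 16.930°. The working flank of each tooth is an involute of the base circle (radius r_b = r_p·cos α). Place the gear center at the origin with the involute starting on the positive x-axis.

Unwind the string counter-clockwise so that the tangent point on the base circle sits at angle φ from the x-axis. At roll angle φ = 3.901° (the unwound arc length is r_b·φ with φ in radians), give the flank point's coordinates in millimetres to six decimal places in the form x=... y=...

x=28.573547 y=0.002998

pitch radius r_p = m·N/2 = 4.257·14/2 = 29.799000
base radius r_b = r_p·cos α = 29.799000·cos 16.930° = 28.507548
roll angle φ = 3.901° = 0.06808529 rad
x = r_b·(cos φ + φ·sin φ) = 28.507548·(0.99768309 + 0.06808529·0.06803270) = 28.573547
y = r_b·(sin φ − φ·cos φ) = 28.507548·(0.06803270 − 0.06808529·0.99768309) = 0.002998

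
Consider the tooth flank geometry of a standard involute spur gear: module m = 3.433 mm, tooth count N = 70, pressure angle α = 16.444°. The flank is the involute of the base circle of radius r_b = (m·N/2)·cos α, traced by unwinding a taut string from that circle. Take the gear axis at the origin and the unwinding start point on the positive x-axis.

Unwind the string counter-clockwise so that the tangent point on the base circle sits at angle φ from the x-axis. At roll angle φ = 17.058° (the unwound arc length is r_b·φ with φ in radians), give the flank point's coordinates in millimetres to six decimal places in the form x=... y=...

pitch radius r_p = m·N/2 = 3.433·70/2 = 120.155000
base radius r_b = r_p·cos α = 120.155000·cos 16.444° = 115.240284
roll angle φ = 17.058° = 0.29771826 rad
x = r_b·(cos φ + φ·sin φ) = 115.240284·(0.95600830 + 0.29771826·0.29333961) = 120.234897
y = r_b·(sin φ − φ·cos φ) = 115.240284·(0.29333961 − 0.29771826·0.95600830) = 1.004720

x=120.234897 y=1.004720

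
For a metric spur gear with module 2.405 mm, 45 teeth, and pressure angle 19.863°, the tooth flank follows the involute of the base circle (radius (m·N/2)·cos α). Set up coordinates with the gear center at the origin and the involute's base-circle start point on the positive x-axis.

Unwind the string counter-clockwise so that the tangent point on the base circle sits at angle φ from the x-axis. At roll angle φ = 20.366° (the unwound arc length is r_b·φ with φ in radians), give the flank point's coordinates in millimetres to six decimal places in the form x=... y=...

pitch radius r_p = m·N/2 = 2.405·45/2 = 54.112500
base radius r_b = r_p·cos α = 54.112500·cos 19.863° = 50.893225
roll angle φ = 20.366° = 0.35545376 rad
x = r_b·(cos φ + φ·sin φ) = 50.893225·(0.93748867 + 0.35545376·0.34801579) = 54.007493
y = r_b·(sin φ − φ·cos φ) = 50.893225·(0.34801579 − 0.35545376·0.93748867) = 0.752300

x=54.007493 y=0.752300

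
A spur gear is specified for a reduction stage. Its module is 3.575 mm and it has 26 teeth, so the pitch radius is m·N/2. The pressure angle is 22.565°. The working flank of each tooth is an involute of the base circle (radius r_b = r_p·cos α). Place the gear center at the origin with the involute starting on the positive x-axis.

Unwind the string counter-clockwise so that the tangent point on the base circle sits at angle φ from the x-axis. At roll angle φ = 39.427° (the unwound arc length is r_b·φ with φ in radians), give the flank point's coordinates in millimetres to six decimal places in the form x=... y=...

pitch radius r_p = m·N/2 = 3.575·26/2 = 46.475000
base radius r_b = r_p·cos α = 46.475000·cos 22.565° = 42.917097
roll angle φ = 39.427° = 0.68813096 rad
x = r_b·(cos φ + φ·sin φ) = 42.917097·(0.77243438 + 0.68813096·0.63509458) = 51.906625
y = r_b·(sin φ − φ·cos φ) = 42.917097·(0.63509458 − 0.68813096·0.77243438) = 4.444433

x=51.906625 y=4.444433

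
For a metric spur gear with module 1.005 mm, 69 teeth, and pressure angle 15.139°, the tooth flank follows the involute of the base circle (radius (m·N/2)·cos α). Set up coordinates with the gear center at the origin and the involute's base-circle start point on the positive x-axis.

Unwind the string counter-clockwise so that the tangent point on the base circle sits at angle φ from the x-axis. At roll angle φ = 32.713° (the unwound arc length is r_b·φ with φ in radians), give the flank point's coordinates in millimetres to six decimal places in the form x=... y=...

pitch radius r_p = m·N/2 = 1.005·69/2 = 34.672500
base radius r_b = r_p·cos α = 34.672500·cos 15.139° = 33.469194
roll angle φ = 32.713° = 0.57094956 rad
x = r_b·(cos φ + φ·sin φ) = 33.469194·(0.84138818 + 0.57094956·0.54043124) = 38.487805
y = r_b·(sin φ − φ·cos φ) = 33.469194·(0.54043124 − 0.57094956·0.84138818) = 2.009525

x=38.487805 y=2.009525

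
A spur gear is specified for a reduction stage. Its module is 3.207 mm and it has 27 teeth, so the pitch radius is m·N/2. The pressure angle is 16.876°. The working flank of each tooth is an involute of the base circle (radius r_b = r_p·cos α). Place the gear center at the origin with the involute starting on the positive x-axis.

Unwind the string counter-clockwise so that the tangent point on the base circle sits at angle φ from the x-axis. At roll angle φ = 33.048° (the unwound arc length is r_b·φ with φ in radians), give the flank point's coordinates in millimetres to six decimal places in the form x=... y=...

pitch radius r_p = m·N/2 = 3.207·27/2 = 43.294500
base radius r_b = r_p·cos α = 43.294500·cos 16.876° = 41.430034
roll angle φ = 33.048° = 0.57679641 rad
x = r_b·(cos φ + φ·sin φ) = 41.430034·(0.83821400 + 0.57679641·0.54534145) = 47.759093
y = r_b·(sin φ − φ·cos φ) = 41.430034·(0.54534145 − 0.57679641·0.83821400) = 2.562970

x=47.759093 y=2.562970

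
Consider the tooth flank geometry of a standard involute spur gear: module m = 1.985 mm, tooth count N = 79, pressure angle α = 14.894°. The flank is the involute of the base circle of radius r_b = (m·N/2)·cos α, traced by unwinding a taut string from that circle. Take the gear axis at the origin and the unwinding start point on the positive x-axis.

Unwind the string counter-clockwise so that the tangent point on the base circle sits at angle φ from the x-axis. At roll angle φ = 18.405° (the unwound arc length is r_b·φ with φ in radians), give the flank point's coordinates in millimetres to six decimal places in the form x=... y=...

x=79.582389 y=0.828602

pitch radius r_p = m·N/2 = 1.985·79/2 = 78.407500
base radius r_b = r_p·cos α = 78.407500·cos 14.894° = 75.773243
roll angle φ = 18.405° = 0.32122785 rad
x = r_b·(cos φ + φ·sin φ) = 75.773243·(0.94884846 + 0.32122785·0.31573184) = 79.582389
y = r_b·(sin φ − φ·cos φ) = 75.773243·(0.31573184 − 0.32122785·0.94884846) = 0.828602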